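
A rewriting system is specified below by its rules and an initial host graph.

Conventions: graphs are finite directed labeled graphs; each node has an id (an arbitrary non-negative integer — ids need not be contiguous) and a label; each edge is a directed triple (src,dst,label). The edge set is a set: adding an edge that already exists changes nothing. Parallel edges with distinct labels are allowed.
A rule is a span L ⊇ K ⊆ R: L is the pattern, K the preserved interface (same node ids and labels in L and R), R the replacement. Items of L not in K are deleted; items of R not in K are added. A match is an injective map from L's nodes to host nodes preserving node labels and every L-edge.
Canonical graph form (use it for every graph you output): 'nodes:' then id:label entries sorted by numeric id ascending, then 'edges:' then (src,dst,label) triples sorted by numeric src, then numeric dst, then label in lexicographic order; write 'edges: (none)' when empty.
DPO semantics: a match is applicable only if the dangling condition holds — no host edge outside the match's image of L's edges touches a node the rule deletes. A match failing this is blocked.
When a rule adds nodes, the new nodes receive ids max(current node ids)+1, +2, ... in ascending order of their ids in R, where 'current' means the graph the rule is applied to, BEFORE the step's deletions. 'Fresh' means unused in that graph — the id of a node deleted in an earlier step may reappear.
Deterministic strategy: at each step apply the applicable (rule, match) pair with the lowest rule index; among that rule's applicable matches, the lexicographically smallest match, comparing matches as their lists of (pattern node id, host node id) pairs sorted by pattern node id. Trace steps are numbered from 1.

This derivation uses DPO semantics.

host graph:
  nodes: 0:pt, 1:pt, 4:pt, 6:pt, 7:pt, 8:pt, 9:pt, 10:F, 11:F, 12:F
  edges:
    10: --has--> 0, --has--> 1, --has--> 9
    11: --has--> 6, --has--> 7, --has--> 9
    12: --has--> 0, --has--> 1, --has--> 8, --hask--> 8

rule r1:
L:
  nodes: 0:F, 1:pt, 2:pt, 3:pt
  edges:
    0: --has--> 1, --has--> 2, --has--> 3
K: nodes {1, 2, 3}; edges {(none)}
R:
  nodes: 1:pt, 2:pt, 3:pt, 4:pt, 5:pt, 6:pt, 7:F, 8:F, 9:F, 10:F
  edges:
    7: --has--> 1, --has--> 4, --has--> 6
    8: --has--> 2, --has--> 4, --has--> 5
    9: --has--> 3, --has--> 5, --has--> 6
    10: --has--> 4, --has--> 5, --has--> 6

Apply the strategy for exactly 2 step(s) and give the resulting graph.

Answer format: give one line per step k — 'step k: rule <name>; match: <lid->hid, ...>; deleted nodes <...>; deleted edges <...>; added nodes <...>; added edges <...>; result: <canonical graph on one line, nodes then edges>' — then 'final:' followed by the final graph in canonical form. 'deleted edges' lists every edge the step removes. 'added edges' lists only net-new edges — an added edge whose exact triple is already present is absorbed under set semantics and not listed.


step 1: rule r1; match: 0->10, 1->0, 2->1, 3->9; deleted nodes 10; deleted edges (10,0,has); (10,1,has); (10,9,has); added nodes 13, 14, 15, 16, 17, 18, 19; added edges (16,0,has); (16,13,has); (16,15,has); (17,1,has); (17,13,has); (17,14,has); (18,9,has); (18,14,has); (18,15,has); (19,13,has); (19,14,has); (19,15,has); result: nodes: 0:pt, 1:pt, 4:pt, 6:pt, 7:pt, 8:pt, 9:pt, 11:F, 12:F, 13:pt, 14:pt, 15:pt, 16:F, 17:F, 18:F, 19:F edges: (11,6,has); (11,7,has); (11,9,has); (12,0,has); (12,1,has); (12,8,has); (12,8,hask); (16,0,has); (16,13,has); (16,15,has); (17,1,has); (17,13,has); (17,14,has); (18,9,has); (18,14,has); (18,15,has); (19,13,has); (19,14,has); (19,15,has)
step 2: rule r1; match: 0->11, 1->6, 2->7, 3->9; deleted nodes 11; deleted edges (11,6,has); (11,7,has); (11,9,has); added nodes 20, 21, 22, 23, 24, 25, 26; added edges (23,6,has); (23,20,has); (23,22,has); (24,7,has); (24,20,has); (24,21,has); (25,9,has); (25,21,has); (25,22,has); (26,20,has); (26,21,has); (26,22,has); result: nodes: 0:pt, 1:pt, 4:pt, 6:pt, 7:pt, 8:pt, 9:pt, 12:F, 13:pt, 14:pt, 15:pt, 16:F, 17:F, 18:F, 19:F, 20:pt, 21:pt, 22:pt, 23:F, 24:F, 25:F, 26:F edges: (12,0,has); (12,1,has); (12,8,has); (12,8,hask); (16,0,has); (16,13,has); (16,15,has); (17,1,has); (17,13,has); (17,14,has); (18,9,has); (18,14,has); (18,15,has); (19,13,has); (19,14,has); (19,15,has); (23,6,has); (23,20,has); (23,22,has); (24,7,has); (24,20,has); (24,21,has); (25,9,has); (25,21,has); (25,22,has); (26,20,has); (26,21,has); (26,22,has)
final:
nodes: 0:pt, 1:pt, 4:pt, 6:pt, 7:pt, 8:pt, 9:pt, 12:F, 13:pt, 14:pt, 15:pt, 16:F, 17:F, 18:F, 19:F, 20:pt, 21:pt, 22:pt, 23:F, 24:F, 25:F, 26:F
edges: (12,0,has); (12,1,has); (12,8,has); (12,8,hask); (16,0,has); (16,13,has); (16,15,has); (17,1,has); (17,13,has); (17,14,has); (18,9,has); (18,14,has); (18,15,has); (19,13,has); (19,14,has); (19,15,has); (23,6,has); (23,20,has); (23,22,has); (24,7,has); (24,20,has); (24,21,has); (25,9,has); (25,21,has); (25,22,has); (26,20,has); (26,21,has); (26,22,has)


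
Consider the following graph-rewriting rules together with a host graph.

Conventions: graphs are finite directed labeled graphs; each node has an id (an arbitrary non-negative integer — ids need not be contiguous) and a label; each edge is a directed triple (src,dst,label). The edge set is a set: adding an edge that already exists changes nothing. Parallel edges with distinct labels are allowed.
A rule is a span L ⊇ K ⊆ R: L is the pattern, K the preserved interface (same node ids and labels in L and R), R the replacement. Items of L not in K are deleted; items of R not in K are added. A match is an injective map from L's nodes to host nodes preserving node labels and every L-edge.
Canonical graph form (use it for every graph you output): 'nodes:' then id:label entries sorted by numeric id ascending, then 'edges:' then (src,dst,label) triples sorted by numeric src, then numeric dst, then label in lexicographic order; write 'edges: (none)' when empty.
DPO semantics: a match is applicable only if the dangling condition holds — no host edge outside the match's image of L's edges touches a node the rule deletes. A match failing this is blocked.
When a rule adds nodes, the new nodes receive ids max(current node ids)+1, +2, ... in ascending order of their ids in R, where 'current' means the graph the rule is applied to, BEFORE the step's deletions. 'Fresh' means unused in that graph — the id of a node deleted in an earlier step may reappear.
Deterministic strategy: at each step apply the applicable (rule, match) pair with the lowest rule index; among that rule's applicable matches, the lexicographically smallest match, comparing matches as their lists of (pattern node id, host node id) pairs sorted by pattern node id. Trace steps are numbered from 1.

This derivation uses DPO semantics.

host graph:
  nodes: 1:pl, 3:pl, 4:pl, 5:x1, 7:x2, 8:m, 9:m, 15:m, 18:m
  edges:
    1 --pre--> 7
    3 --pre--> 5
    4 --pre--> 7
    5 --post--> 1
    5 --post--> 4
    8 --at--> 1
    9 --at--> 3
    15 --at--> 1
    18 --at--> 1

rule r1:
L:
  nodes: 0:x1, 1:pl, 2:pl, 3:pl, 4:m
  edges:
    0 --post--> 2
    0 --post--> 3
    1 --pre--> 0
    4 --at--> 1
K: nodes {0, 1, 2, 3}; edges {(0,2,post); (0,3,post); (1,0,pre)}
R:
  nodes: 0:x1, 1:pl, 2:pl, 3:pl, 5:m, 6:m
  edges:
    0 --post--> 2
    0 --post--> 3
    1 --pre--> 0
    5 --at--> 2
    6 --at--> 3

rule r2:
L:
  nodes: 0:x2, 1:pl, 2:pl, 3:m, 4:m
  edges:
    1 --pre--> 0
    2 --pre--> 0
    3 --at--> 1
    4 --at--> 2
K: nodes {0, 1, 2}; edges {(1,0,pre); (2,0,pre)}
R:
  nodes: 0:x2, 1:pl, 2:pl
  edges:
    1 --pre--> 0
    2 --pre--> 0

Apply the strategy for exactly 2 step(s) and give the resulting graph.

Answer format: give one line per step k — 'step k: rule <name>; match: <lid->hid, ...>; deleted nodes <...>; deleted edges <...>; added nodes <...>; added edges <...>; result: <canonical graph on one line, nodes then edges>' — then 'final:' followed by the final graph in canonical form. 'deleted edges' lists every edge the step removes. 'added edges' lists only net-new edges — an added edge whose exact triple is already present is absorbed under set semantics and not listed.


step 1: rule r1; match: 0->5, 1->3, 2->1, 3->4, 4->9; deleted nodes 9; deleted edges (9,3,at); added nodes 19, 20; added edges (19,1,at); (20,4,at); result: nodes: 1:pl, 3:pl, 4:pl, 5:x1, 7:x2, 8:m, 15:m, 18:m, 19:m, 20:m edges: (1,7,pre); (3,5,pre); (4,7,pre); (5,1,post); (5,4,post); (8,1,at); (15,1,at); (18,1,at); (19,1,at); (20,4,at)
step 2: rule r2; match: 0->7, 1->1, 2->4, 3->8, 4->20; deleted nodes 8, 20; deleted edges (8,1,at); (20,4,at); added nodes (none); added edges (none); result: nodes: 1:pl, 3:pl, 4:pl, 5:x1, 7:x2, 15:m, 18:m, 19:m edges: (1,7,pre); (3,5,pre); (4,7,pre); (5,1,post); (5,4,post); (15,1,at); (18,1,at); (19,1,at)
final:
nodes: 1:pl, 3:pl, 4:pl, 5:x1, 7:x2, 15:m, 18:m, 19:m
edges: (1,7,pre); (3,5,pre); (4,7,pre); (5,1,post); (5,4,post); (15,1,at); (18,1,at); (19,1,at)


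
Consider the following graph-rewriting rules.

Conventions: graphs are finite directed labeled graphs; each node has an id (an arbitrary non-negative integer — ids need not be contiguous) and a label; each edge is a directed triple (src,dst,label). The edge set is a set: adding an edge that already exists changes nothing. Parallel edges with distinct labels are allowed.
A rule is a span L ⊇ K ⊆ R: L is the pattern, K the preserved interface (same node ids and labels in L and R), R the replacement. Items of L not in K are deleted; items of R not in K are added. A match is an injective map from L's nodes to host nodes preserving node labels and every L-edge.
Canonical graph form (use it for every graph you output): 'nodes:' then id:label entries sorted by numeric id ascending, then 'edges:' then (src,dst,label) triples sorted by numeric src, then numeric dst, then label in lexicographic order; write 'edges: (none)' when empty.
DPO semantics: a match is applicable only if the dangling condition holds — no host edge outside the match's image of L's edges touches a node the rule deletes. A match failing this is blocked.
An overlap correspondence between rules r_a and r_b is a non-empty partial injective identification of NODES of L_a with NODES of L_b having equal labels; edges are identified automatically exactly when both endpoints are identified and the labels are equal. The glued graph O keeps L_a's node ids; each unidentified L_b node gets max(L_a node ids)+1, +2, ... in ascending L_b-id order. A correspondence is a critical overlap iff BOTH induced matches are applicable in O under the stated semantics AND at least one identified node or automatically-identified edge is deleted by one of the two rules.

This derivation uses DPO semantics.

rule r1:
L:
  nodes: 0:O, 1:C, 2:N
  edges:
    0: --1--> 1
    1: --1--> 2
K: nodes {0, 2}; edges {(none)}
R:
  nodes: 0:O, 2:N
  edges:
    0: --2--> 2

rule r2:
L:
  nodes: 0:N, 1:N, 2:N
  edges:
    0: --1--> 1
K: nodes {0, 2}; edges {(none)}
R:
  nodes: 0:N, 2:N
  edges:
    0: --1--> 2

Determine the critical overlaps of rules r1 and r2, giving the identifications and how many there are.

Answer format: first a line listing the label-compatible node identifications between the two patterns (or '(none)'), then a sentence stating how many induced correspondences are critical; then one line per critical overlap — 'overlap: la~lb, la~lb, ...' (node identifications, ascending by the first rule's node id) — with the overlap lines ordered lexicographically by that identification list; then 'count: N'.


label-compatible node identifications between L(r1) and L(r2): 2~0, 2~1, 2~2
0 of the induced correspondences are critical overlaps of r1 and r2.
count: 0


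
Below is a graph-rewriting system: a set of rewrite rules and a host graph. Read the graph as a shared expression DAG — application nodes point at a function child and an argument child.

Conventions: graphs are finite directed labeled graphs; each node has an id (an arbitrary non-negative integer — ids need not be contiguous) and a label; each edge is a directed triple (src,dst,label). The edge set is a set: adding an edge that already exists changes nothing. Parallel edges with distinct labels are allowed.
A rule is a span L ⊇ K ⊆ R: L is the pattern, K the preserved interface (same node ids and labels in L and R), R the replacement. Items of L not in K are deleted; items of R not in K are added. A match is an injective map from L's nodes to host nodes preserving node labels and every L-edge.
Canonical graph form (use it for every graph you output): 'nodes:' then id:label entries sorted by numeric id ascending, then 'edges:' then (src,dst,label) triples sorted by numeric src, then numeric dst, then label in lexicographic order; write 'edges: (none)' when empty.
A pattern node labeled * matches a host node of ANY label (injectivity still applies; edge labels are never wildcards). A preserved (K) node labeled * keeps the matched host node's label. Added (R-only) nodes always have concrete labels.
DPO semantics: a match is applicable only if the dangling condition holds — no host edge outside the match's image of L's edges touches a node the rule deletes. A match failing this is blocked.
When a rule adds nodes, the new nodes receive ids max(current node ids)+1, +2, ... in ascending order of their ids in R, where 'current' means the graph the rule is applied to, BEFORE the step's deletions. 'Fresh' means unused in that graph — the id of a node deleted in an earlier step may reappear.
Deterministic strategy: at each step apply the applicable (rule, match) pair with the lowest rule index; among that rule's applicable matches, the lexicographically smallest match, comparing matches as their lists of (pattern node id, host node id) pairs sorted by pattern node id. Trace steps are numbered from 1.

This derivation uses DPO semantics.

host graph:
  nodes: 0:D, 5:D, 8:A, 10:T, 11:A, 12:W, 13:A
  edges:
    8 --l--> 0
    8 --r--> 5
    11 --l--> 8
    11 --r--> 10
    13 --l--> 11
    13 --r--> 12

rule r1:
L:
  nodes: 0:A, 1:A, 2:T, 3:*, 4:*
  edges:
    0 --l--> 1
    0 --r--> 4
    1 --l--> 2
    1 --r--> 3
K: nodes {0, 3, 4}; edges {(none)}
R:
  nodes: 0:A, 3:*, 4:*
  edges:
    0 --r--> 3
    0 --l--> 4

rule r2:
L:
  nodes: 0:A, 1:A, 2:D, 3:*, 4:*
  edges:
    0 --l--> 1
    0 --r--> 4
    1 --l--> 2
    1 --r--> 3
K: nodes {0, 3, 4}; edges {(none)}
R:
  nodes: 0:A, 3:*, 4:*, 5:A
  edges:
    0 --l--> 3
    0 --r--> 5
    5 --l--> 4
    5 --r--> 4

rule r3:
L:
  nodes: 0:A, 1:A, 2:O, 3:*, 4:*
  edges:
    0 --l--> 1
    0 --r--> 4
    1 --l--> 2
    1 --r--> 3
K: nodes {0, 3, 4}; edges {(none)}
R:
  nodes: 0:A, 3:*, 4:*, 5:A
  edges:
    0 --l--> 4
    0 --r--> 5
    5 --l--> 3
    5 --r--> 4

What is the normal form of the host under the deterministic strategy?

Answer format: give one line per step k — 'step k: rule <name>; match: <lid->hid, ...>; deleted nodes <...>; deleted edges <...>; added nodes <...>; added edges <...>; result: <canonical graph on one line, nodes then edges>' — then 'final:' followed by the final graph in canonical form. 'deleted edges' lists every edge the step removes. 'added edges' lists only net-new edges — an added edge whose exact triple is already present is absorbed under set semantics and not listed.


step 1: rule r2; match: 0->11, 1->8, 2->0, 3->5, 4->10; deleted nodes 0, 8; deleted edges (8,0,l); (8,5,r); (11,8,l); (11,10,r); added nodes 14; added edges (11,5,l); (11,14,r); (14,10,l); (14,10,r); result: nodes: 5:D, 10:T, 11:A, 12:W, 13:A, 14:A edges: (11,5,l); (11,14,r); (13,11,l); (13,12,r); (14,10,l); (14,10,r)
step 2: rule r2; match: 0->13, 1->11, 2->5, 3->14, 4->12; deleted nodes 5, 11; deleted edges (11,5,l); (11,14,r); (13,11,l); (13,12,r); added nodes 15; added edges (13,14,l); (13,15,r); (15,12,l); (15,12,r); result: nodes: 10:T, 12:W, 13:A, 14:A, 15:A edges: (13,14,l); (13,15,r); (14,10,l); (14,10,r); (15,12,l); (15,12,r)
final:
nodes: 10:T, 12:W, 13:A, 14:A, 15:A
edges: (13,14,l); (13,15,r); (14,10,l); (14,10,r); (15,12,l); (15,12,r)


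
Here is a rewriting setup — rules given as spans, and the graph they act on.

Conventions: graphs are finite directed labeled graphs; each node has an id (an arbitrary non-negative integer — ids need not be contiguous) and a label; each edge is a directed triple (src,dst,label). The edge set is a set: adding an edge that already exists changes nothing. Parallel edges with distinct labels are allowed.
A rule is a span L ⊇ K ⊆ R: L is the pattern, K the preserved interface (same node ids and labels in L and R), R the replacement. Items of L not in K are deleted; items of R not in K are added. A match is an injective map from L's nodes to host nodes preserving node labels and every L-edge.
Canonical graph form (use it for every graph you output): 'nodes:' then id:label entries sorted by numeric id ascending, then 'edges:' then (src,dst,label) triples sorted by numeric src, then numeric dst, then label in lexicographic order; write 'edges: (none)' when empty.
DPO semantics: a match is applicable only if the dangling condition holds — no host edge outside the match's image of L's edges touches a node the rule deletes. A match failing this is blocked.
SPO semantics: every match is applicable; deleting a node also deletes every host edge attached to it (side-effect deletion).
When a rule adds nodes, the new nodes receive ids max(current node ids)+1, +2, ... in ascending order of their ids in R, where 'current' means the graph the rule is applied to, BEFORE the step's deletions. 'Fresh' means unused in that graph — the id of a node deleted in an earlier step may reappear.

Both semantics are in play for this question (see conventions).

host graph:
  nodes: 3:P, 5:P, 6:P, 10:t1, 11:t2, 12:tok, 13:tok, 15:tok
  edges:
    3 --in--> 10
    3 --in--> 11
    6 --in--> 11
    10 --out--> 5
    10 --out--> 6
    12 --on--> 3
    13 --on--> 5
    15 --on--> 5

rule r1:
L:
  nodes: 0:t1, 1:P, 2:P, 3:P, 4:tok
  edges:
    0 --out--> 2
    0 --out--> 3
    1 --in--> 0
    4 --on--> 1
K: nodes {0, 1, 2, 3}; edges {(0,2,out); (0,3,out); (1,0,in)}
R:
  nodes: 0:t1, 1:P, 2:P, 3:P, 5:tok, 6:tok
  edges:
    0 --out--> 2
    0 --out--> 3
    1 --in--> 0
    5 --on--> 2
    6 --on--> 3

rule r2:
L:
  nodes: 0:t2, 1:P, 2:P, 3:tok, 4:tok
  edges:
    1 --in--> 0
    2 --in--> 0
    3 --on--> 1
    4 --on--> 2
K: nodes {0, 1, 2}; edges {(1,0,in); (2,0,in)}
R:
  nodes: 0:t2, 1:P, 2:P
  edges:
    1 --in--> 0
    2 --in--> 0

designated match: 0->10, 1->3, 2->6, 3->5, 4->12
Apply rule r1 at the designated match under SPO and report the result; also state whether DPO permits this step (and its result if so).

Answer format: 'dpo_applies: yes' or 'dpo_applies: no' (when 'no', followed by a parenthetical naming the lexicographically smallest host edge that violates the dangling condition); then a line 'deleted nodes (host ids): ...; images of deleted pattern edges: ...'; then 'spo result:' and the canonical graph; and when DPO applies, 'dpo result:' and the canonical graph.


dpo_applies: yes
deleted nodes (host ids): 12; images of deleted pattern edges: (12,3,on)
spo result:
nodes: 3:P, 5:P, 6:P, 10:t1, 11:t2, 13:tok, 15:tok, 16:tok, 17:tok
edges: (3,10,in); (3,11,in); (6,11,in); (10,5,out); (10,6,out); (13,5,on); (15,5,on); (16,6,on); (17,5,on)
dpo result:
nodes: 3:P, 5:P, 6:P, 10:t1, 11:t2, 13:tok, 15:tok, 16:tok, 17:tok
edges: (3,10,in); (3,11,in); (6,11,in); (10,5,out); (10,6,out); (13,5,on); (15,5,on); (16,6,on); (17,5,on)


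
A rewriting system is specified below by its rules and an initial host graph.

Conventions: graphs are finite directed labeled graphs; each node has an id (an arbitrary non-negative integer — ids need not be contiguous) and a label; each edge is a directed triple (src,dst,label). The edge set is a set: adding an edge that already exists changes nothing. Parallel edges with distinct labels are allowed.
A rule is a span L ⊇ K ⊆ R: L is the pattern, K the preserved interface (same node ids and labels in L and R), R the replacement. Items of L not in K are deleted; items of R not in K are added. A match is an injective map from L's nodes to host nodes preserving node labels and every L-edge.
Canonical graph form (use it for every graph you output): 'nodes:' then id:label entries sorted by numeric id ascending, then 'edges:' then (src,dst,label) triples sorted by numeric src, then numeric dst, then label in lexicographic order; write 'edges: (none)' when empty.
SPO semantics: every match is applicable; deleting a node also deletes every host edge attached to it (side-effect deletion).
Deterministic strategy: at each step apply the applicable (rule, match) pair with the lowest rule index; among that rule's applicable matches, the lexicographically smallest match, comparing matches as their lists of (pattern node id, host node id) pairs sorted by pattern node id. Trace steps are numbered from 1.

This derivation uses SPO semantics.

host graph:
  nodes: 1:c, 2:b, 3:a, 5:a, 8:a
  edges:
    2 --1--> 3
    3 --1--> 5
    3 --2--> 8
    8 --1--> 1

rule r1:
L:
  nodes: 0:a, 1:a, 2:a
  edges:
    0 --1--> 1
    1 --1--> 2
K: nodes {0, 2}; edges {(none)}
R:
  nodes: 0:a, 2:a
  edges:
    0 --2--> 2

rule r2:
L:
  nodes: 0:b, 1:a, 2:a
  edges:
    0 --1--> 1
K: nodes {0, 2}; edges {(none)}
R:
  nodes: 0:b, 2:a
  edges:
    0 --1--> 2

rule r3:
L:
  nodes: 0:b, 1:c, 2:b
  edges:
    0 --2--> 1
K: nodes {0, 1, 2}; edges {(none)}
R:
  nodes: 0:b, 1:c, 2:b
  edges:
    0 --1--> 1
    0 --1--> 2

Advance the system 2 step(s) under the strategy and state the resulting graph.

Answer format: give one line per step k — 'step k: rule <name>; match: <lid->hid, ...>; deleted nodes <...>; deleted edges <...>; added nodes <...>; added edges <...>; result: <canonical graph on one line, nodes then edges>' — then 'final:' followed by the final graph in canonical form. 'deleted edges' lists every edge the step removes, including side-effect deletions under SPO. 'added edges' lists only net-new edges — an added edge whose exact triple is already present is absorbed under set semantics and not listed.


step 1: rule r2; match: 0->2, 1->3, 2->5; deleted nodes 3; deleted edges (2,3,1); (3,5,1); (3,8,2); added nodes (none); added edges (2,5,1); result: nodes: 1:c, 2:b, 5:a, 8:a edges: (2,5,1); (8,1,1)
step 2: rule r2; match: 0->2, 1->5, 2->8; deleted nodes 5; deleted edges (2,5,1); added nodes (none); added edges (2,8,1); result: nodes: 1:c, 2:b, 8:a edges: (2,8,1); (8,1,1)
final:
nodes: 1:c, 2:b, 8:a
edges: (2,8,1); (8,1,1)


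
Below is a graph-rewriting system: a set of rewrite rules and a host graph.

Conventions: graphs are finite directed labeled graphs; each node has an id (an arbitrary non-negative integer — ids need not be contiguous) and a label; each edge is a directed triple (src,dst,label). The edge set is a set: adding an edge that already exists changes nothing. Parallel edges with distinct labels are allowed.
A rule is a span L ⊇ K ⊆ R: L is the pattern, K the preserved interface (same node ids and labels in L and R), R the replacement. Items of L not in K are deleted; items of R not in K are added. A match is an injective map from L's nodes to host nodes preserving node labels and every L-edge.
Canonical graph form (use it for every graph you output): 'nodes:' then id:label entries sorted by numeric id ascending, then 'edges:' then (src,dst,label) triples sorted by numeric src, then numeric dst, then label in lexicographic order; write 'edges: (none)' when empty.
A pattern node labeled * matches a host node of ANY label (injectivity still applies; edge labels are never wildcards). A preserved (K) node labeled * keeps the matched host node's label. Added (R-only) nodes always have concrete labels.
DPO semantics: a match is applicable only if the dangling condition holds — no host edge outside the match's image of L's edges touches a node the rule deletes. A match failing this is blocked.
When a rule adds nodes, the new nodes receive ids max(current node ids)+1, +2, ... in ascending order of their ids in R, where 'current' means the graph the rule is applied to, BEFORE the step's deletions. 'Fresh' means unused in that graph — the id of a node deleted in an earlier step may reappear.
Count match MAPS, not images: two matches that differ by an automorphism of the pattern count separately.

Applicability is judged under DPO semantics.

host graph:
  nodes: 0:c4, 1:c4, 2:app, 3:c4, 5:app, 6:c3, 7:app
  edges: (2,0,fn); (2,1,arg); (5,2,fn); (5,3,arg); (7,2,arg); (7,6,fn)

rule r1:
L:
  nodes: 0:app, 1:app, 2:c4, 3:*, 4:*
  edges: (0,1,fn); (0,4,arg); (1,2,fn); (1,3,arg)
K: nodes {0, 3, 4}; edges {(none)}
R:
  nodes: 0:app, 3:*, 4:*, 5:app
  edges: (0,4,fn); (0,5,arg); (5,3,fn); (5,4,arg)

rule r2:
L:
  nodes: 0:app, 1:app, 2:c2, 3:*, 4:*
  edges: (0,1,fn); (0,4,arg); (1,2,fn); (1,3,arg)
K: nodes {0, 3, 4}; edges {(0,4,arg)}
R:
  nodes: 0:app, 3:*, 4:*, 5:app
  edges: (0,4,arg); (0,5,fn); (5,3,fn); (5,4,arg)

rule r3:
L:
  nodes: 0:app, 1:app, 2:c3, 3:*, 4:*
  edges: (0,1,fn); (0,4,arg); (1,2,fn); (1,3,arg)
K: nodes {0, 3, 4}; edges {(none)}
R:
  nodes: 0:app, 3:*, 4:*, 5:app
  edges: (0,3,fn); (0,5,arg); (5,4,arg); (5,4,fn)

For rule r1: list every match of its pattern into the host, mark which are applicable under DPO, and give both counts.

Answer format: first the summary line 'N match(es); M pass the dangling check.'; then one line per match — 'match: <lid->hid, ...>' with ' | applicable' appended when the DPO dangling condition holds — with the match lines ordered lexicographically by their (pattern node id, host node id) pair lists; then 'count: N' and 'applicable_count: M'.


1 match(es); 0 pass the dangling check.
match: 0->5, 1->2, 2->0, 3->1, 4->3
count: 1
applicable_count: 0


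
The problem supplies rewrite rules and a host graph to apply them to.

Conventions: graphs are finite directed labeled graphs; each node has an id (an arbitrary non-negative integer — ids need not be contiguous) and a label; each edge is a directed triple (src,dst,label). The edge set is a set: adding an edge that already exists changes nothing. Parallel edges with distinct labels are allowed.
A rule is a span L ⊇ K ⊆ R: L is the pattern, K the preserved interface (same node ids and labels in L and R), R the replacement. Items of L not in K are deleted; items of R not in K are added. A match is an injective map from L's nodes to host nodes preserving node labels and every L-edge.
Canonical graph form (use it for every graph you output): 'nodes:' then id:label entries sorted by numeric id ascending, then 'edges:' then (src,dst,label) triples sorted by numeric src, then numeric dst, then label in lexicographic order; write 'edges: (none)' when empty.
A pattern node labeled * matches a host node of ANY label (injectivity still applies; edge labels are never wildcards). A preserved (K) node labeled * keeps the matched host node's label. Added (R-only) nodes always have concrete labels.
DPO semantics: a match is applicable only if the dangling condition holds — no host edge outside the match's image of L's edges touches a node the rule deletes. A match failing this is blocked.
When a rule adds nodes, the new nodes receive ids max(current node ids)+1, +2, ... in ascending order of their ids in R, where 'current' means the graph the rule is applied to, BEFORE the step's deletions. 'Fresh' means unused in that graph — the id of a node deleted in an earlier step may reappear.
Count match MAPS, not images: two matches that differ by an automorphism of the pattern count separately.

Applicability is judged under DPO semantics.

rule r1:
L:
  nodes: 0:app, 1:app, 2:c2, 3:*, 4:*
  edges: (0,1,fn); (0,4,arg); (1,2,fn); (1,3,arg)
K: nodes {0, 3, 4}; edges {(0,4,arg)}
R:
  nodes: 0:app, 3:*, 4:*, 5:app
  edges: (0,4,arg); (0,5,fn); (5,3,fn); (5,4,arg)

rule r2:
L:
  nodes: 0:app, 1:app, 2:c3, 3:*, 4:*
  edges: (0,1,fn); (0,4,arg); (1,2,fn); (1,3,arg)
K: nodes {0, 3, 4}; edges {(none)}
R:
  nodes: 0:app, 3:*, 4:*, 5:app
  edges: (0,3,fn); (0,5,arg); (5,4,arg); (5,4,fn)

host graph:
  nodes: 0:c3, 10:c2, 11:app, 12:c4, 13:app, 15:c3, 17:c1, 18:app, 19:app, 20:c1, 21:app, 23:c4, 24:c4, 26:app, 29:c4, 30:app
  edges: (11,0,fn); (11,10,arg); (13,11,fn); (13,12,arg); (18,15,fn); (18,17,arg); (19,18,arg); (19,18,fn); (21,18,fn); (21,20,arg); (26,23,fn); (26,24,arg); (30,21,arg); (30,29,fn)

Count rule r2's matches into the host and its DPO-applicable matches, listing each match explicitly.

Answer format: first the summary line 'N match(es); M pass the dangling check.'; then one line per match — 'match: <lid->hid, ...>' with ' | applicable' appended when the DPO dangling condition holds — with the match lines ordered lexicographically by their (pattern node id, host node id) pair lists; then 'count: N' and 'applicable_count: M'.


2 match(es); 1 pass the dangling check.
match: 0->13, 1->11, 2->0, 3->10, 4->12 | applicable
match: 0->21, 1->18, 2->15, 3->17, 4->20
count: 2
applicable_count: 1


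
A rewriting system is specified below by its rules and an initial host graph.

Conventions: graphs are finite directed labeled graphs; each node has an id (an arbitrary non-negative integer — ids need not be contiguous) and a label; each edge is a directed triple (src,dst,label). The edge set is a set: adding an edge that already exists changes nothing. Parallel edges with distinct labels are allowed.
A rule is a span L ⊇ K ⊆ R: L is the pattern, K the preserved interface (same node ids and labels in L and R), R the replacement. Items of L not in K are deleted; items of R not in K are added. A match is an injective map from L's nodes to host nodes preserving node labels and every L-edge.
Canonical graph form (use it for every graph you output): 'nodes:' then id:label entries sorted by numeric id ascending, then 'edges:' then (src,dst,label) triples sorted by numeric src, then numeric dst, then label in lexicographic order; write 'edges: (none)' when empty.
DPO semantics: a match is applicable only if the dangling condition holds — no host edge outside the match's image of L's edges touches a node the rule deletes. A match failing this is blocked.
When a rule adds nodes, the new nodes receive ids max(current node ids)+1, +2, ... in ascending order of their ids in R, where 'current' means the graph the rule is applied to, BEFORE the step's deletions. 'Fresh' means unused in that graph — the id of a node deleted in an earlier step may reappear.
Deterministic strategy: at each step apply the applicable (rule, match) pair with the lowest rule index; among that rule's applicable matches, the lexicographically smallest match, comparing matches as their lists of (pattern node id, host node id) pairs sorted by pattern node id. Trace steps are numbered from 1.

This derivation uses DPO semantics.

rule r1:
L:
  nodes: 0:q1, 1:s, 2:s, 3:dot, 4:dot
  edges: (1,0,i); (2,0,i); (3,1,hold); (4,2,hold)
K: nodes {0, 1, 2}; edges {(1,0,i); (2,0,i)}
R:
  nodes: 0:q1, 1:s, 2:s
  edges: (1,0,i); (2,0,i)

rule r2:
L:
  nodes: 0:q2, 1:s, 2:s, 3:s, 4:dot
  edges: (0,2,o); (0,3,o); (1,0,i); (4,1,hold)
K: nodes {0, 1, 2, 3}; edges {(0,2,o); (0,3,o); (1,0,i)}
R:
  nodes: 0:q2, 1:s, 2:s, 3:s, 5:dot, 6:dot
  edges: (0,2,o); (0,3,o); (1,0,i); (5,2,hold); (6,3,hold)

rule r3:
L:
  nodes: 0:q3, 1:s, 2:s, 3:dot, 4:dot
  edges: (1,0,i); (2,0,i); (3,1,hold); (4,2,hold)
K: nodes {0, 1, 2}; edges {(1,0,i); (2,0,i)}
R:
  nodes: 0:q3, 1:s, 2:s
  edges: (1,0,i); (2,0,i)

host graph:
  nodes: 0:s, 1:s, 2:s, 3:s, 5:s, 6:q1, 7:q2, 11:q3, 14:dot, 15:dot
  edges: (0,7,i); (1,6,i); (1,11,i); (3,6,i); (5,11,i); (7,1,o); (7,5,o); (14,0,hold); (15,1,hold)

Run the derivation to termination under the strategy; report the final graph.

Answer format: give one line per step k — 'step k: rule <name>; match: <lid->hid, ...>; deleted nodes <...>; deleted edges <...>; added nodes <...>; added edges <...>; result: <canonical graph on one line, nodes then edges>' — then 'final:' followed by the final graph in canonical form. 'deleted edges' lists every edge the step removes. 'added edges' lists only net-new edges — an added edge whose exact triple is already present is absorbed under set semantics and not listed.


step 1: rule r2; match: 0->7, 1->0, 2->1, 3->5, 4->14; deleted nodes 14; deleted edges (14,0,hold); added nodes 16, 17; added edges (16,1,hold); (17,5,hold); result: nodes: 0:s, 1:s, 2:s, 3:s, 5:s, 6:q1, 7:q2, 11:q3, 15:dot, 16:dot, 17:dot edges: (0,7,i); (1,6,i); (1,11,i); (3,6,i); (5,11,i); (7,1,o); (7,5,o); (15,1,hold); (16,1,hold); (17,5,hold)
step 2: rule r3; match: 0->11, 1->1, 2->5, 3->15, 4->17; deleted nodes 15, 17; deleted edges (15,1,hold); (17,5,hold); added nodes (none); added edges (none); result: nodes: 0:s, 1:s, 2:s, 3:s, 5:s, 6:q1, 7:q2, 11:q3, 16:dot edges: (0,7,i); (1,6,i); (1,11,i); (3,6,i); (5,11,i); (7,1,o); (7,5,o); (16,1,hold)
final:
nodes: 0:s, 1:s, 2:s, 3:s, 5:s, 6:q1, 7:q2, 11:q3, 16:dot
edges: (0,7,i); (1,6,i); (1,11,i); (3,6,i); (5,11,i); (7,1,o); (7,5,o); (16,1,hold)


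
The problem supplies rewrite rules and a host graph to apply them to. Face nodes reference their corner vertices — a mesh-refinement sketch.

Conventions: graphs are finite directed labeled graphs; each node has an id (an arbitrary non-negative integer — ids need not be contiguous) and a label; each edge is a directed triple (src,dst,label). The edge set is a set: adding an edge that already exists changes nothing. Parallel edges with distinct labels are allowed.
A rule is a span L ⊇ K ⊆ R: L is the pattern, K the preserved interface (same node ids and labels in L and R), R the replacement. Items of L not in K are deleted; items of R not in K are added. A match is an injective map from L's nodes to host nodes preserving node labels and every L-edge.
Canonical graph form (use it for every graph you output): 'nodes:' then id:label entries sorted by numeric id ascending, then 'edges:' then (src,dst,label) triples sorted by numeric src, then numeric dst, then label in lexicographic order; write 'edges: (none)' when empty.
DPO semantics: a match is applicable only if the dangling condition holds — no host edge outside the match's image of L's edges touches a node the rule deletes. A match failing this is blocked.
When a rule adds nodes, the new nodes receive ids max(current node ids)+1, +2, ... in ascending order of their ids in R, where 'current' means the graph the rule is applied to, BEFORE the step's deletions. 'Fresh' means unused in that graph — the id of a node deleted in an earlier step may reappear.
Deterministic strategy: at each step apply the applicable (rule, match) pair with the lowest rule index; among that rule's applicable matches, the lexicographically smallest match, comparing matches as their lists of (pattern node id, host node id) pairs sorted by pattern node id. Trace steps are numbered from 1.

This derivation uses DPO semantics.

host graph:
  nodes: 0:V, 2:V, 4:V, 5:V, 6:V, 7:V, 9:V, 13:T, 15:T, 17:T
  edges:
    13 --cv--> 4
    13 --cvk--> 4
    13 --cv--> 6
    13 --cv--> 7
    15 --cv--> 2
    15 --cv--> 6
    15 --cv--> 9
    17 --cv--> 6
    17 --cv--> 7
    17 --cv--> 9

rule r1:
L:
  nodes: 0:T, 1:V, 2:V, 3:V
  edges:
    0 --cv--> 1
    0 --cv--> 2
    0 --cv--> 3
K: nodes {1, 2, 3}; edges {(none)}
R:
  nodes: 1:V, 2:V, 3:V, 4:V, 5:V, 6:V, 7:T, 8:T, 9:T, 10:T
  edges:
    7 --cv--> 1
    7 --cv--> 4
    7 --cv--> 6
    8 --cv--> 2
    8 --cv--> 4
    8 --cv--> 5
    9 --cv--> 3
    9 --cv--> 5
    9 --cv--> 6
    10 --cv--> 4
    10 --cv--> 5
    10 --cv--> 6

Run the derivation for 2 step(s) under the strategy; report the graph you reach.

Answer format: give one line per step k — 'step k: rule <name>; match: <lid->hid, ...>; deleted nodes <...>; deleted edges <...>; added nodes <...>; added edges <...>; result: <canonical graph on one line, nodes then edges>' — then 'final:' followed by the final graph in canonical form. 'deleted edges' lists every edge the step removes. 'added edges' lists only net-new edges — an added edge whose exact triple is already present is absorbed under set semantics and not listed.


step 1: rule r1; match: 0->15, 1->2, 2->6, 3->9; deleted nodes 15; deleted edges (15,2,cv); (15,6,cv); (15,9,cv); added nodes 18, 19, 20, 21, 22, 23, 24; added edges (21,2,cv); (21,18,cv); (21,20,cv); (22,6,cv); (22,18,cv); (22,19,cv); (23,9,cv); (23,19,cv); (23,20,cv); (24,18,cv); (24,19,cv); (24,20,cv); result: nodes: 0:V, 2:V, 4:V, 5:V, 6:V, 7:V, 9:V, 13:T, 17:T, 18:V, 19:V, 20:V, 21:T, 22:T, 23:T, 24:T edges: (13,4,cv); (13,4,cvk); (13,6,cv); (13,7,cv); (17,6,cv); (17,7,cv); (17,9,cv); (21,2,cv); (21,18,cv); (21,20,cv); (22,6,cv); (22,18,cv); (22,19,cv); (23,9,cv); (23,19,cv); (23,20,cv); (24,18,cv); (24,19,cv); (24,20,cv)
step 2: rule r1; match: 0->17, 1->6, 2->7, 3->9; deleted nodes 17; deleted edges (17,6,cv); (17,7,cv); (17,9,cv); added nodes 25, 26, 27, 28, 29, 30, 31; added edges (28,6,cv); (28,25,cv); (28,27,cv); (29,7,cv); (29,25,cv); (29,26,cv); (30,9,cv); (30,26,cv); (30,27,cv); (31,25,cv); (31,26,cv); (31,27,cv); result: nodes: 0:V, 2:V, 4:V, 5:V, 6:V, 7:V, 9:V, 13:T, 18:V, 19:V, 20:V, 21:T, 22:T, 23:T, 24:T, 25:V, 26:V, 27:V, 28:T, 29:T, 30:T, 31:T edges: (13,4,cv); (13,4,cvk); (13,6,cv); (13,7,cv); (21,2,cv); (21,18,cv); (21,20,cv); (22,6,cv); (22,18,cv); (22,19,cv); (23,9,cv); (23,19,cv); (23,20,cv); (24,18,cv); (24,19,cv); (24,20,cv); (28,6,cv); (28,25,cv); (28,27,cv); (29,7,cv); (29,25,cv); (29,26,cv); (30,9,cv); (30,26,cv); (30,27,cv); (31,25,cv); (31,26,cv); (31,27,cv)
final:
nodes: 0:V, 2:V, 4:V, 5:V, 6:V, 7:V, 9:V, 13:T, 18:V, 19:V, 20:V, 21:T, 22:T, 23:T, 24:T, 25:V, 26:V, 27:V, 28:T, 29:T, 30:T, 31:T
edges: (13,4,cv); (13,4,cvk); (13,6,cv); (13,7,cv); (21,2,cv); (21,18,cv); (21,20,cv); (22,6,cv); (22,18,cv); (22,19,cv); (23,9,cv); (23,19,cv); (23,20,cv); (24,18,cv); (24,19,cv); (24,20,cv); (28,6,cv); (28,25,cv); (28,27,cv); (29,7,cv); (29,25,cv); (29,26,cv); (30,9,cv); (30,26,cv); (30,27,cv); (31,25,cv); (31,26,cv); (31,27,cv)


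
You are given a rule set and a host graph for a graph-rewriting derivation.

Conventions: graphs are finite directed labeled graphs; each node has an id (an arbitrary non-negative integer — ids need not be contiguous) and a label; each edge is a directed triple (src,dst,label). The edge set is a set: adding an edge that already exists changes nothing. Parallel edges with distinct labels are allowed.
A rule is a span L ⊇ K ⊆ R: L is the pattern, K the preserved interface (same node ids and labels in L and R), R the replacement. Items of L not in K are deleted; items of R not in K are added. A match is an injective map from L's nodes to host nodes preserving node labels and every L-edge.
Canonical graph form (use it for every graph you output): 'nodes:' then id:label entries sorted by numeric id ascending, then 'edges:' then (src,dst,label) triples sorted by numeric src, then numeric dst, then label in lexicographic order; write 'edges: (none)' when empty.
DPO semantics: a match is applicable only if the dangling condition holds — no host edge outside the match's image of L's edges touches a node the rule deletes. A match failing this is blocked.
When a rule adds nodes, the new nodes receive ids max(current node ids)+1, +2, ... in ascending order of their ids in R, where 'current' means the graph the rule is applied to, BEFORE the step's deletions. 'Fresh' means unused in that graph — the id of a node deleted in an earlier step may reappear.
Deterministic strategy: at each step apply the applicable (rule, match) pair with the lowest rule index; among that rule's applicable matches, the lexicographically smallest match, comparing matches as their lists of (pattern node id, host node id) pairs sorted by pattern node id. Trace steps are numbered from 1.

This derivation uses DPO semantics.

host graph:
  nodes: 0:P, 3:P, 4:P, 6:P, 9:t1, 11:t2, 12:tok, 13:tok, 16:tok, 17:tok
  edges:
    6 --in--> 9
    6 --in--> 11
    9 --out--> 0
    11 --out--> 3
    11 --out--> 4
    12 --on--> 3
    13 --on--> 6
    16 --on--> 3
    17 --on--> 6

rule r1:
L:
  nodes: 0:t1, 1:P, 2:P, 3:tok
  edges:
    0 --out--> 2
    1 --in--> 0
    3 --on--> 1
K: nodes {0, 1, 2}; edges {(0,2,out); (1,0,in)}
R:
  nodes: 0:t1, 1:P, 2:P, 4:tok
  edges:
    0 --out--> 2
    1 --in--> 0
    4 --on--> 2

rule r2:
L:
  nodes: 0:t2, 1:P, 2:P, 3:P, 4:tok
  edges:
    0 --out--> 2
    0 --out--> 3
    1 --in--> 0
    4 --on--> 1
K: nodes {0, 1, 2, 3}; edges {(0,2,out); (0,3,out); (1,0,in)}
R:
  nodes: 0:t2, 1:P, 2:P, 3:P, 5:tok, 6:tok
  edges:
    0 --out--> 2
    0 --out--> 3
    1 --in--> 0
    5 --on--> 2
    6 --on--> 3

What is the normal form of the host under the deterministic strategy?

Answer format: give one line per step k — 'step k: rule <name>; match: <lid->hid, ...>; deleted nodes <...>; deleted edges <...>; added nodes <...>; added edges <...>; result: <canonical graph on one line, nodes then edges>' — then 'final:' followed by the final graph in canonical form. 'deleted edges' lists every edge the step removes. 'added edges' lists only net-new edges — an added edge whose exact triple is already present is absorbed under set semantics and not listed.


step 1: rule r1; match: 0->9, 1->6, 2->0, 3->13; deleted nodes 13; deleted edges (13,6,on); added nodes 18; added edges (18,0,on); result: nodes: 0:P, 3:P, 4:P, 6:P, 9:t1, 11:t2, 12:tok, 16:tok, 17:tok, 18:tok edges: (6,9,in); (6,11,in); (9,0,out); (11,3,out); (11,4,out); (12,3,on); (16,3,on); (17,6,on); (18,0,on)
step 2: rule r1; match: 0->9, 1->6, 2->0, 3->17; deleted nodes 17; deleted edges (17,6,on); added nodes 19; added edges (19,0,on); result: nodes: 0:P, 3:P, 4:P, 6:P, 9:t1, 11:t2, 12:tok, 16:tok, 18:tok, 19:tok edges: (6,9,in); (6,11,in); (9,0,out); (11,3,out); (11,4,out); (12,3,on); (16,3,on); (18,0,on); (19,0,on)
final:
nodes: 0:P, 3:P, 4:P, 6:P, 9:t1, 11:t2, 12:tok, 16:tok, 18:tok, 19:tok
edges: (6,9,in); (6,11,in); (9,0,out); (11,3,out); (11,4,out); (12,3,on); (16,3,on); (18,0,on); (19,0,on)
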